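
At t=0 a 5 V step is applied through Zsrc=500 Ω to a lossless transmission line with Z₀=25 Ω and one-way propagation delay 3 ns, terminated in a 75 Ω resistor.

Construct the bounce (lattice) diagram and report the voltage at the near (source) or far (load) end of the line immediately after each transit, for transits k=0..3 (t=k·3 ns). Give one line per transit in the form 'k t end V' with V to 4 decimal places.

Γ_L=0.500000, Γ_S=0.904762; launch V₁=5·25/525=0.238095
k=0 src: V=0.2381
k=1 load: inc=0.238095, refl=0.238095·0.500000=0.1190; V=0.000000+0.238095+0.119048=0.3571
k=2 src: inc=0.119048, refl=0.119048·0.904762=0.1077; V=0.238095+0.119048+0.107710=0.4649
k=3 load: inc=0.107710, refl=0.107710·0.500000=0.0539; V=0.357143+0.107710+0.053855=0.5187

0 0 source 0.2381
1 3 load 0.3571
2 6 source 0.4649
3 9 load 0.5187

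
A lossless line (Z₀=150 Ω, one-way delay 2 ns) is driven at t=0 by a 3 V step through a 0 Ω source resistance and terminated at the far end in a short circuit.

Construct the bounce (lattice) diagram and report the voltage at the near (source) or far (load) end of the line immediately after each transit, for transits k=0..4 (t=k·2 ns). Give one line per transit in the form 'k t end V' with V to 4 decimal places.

0 0 source 3.0000
1 2 load 0.0000
2 4 source 3.0000
3 6 load 0.0000
4 8 source 3.0000

Γ_L=-1.000000, Γ_S=-1.000000; launch V₁=3·150/150=3.000000
k=0 src: V=3.0000
k=1 load: inc=3.000000, refl=3.000000·-1.000000=-3.0000; V=0.000000+3.000000+-3.000000=0.0000
k=2 src: inc=-3.000000, refl=-3.000000·-1.000000=3.0000; V=3.000000+-3.000000+3.000000=3.0000
k=3 load: inc=3.000000, refl=3.000000·-1.000000=-3.0000; V=0.000000+3.000000+-3.000000=0.0000
k=4 src: inc=-3.000000, refl=-3.000000·-1.000000=3.0000; V=3.000000+-3.000000+3.000000=3.0000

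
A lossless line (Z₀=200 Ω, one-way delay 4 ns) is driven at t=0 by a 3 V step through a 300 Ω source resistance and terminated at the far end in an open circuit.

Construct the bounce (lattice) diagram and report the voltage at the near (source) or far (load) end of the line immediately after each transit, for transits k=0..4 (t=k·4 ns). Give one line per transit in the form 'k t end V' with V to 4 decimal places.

0 0 source 1.2000
1 4 load 2.4000
2 8 source 2.6400
3 12 load 2.8800
4 16 source 2.9280

Γ_L=1.000000, Γ_S=0.200000; launch V₁=3·200/500=1.200000
k=0 src: V=1.2000
k=1 load: inc=1.200000, refl=1.200000·1.000000=1.2000; V=0.000000+1.200000+1.200000=2.4000
k=2 src: inc=1.200000, refl=1.200000·0.200000=0.2400; V=1.200000+1.200000+0.240000=2.6400
k=3 load: inc=0.240000, refl=0.240000·1.000000=0.2400; V=2.400000+0.240000+0.240000=2.8800
k=4 src: inc=0.240000, refl=0.240000·0.200000=0.0480; V=2.640000+0.240000+0.048000=2.9280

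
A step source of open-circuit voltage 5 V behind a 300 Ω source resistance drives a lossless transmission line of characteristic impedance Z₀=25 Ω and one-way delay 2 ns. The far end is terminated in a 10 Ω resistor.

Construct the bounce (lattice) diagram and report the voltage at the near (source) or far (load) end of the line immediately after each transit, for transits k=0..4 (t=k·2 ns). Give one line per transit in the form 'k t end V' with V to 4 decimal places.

Γ_L=-0.428571, Γ_S=0.846154; launch V₁=5·25/325=0.384615
k=0 src: V=0.3846
k=1 load: inc=0.384615, refl=0.384615·-0.428571=-0.1648; V=0.000000+0.384615+-0.164835=0.2198
k=2 src: inc=-0.164835, refl=-0.164835·0.846154=-0.1395; V=0.384615+-0.164835+-0.139476=0.0803
k=3 load: inc=-0.139476, refl=-0.139476·-0.428571=0.0598; V=0.219780+-0.139476+0.059775=0.1401
k=4 src: inc=0.059775, refl=0.059775·0.846154=0.0506; V=0.080304+0.059775+0.050579=0.1907

0 0 source 0.3846
1 2 load 0.2198
2 4 source 0.0803
3 6 load 0.1401
4 8 source 0.1907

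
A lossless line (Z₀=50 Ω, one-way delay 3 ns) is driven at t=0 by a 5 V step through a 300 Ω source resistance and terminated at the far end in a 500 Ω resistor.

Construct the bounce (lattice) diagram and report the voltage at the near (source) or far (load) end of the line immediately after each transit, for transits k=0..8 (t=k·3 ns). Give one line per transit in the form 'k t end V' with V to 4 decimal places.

Γ_L=0.818182, Γ_S=0.714286; launch V₁=5·50/350=0.714286
k=0 src: V=0.7143
k=1 load: inc=0.714286, refl=0.714286·0.818182=0.5844; V=0.000000+0.714286+0.584416=1.2987
k=2 src: inc=0.584416, refl=0.584416·0.714286=0.4174; V=0.714286+0.584416+0.417440=1.7161
k=3 load: inc=0.417440, refl=0.417440·0.818182=0.3415; V=1.298701+0.417440+0.341542=2.0577
k=4 src: inc=0.341542, refl=0.341542·0.714286=0.2440; V=1.716141+0.341542+0.243958=2.3016
k=5 load: inc=0.243958, refl=0.243958·0.818182=0.1996; V=2.057683+0.243958+0.199602=2.5012
k=6 src: inc=0.199602, refl=0.199602·0.714286=0.1426; V=2.301641+0.199602+0.142573=2.6438
k=7 load: inc=0.142573, refl=0.142573·0.818182=0.1167; V=2.501243+0.142573+0.116651=2.7605
k=8 src: inc=0.116651, refl=0.116651·0.714286=0.0833; V=2.643816+0.116651+0.083322=2.8438

0 0 source 0.7143
1 3 load 1.2987
2 6 source 1.7161
3 9 load 2.0577
4 12 source 2.3016
5 15 load 2.5012
6 18 source 2.6438
7 21 load 2.7605
8 24 source 2.8438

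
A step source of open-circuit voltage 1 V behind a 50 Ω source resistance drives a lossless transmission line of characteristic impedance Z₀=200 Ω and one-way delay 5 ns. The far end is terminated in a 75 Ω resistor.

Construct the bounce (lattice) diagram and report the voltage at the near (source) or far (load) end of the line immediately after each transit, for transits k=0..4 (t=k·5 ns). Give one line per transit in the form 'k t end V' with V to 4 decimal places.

0 0 source 0.8000
1 5 load 0.4364
2 10 source 0.6545
3 15 load 0.5554
4 20 source 0.6149

Γ_L=-0.454545, Γ_S=-0.600000; launch V₁=1·200/250=0.800000
k=0 src: V=0.8000
k=1 load: inc=0.800000, refl=0.800000·-0.454545=-0.3636; V=0.000000+0.800000+-0.363636=0.4364
k=2 src: inc=-0.363636, refl=-0.363636·-0.600000=0.2182; V=0.800000+-0.363636+0.218182=0.6545
k=3 load: inc=0.218182, refl=0.218182·-0.454545=-0.0992; V=0.436364+0.218182+-0.099174=0.5554
k=4 src: inc=-0.099174, refl=-0.099174·-0.600000=0.0595; V=0.654545+-0.099174+0.059504=0.6149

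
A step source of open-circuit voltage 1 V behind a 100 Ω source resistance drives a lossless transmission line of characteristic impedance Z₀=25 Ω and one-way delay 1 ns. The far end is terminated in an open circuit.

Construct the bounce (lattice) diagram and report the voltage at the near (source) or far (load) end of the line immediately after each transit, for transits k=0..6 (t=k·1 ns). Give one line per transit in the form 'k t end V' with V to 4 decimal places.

Γ_L=1.000000, Γ_S=0.600000; launch V₁=1·25/125=0.200000
k=0 src: V=0.2000
k=1 load: inc=0.200000, refl=0.200000·1.000000=0.2000; V=0.000000+0.200000+0.200000=0.4000
k=2 src: inc=0.200000, refl=0.200000·0.600000=0.1200; V=0.200000+0.200000+0.120000=0.5200
k=3 load: inc=0.120000, refl=0.120000·1.000000=0.1200; V=0.400000+0.120000+0.120000=0.6400
k=4 src: inc=0.120000, refl=0.120000·0.600000=0.0720; V=0.520000+0.120000+0.072000=0.7120
k=5 load: inc=0.072000, refl=0.072000·1.000000=0.0720; V=0.640000+0.072000+0.072000=0.7840
k=6 src: inc=0.072000, refl=0.072000·0.600000=0.0432; V=0.712000+0.072000+0.043200=0.8272

0 0 source 0.2000
1 1 load 0.4000
2 2 source 0.5200
3 3 load 0.6400
4 4 source 0.7120
5 5 load 0.7840
6 6 source 0.8272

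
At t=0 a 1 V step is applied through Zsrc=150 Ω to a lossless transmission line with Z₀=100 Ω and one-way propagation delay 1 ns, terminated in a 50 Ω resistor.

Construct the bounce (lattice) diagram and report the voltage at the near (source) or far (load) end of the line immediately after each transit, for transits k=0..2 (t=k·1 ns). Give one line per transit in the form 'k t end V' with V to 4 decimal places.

Γ_L=-0.333333, Γ_S=0.200000; launch V₁=1·100/250=0.400000
k=0 src: V=0.4000
k=1 load: inc=0.400000, refl=0.400000·-0.333333=-0.1333; V=0.000000+0.400000+-0.133333=0.2667
k=2 src: inc=-0.133333, refl=-0.133333·0.200000=-0.0267; V=0.400000+-0.133333+-0.026667=0.2400

0 0 source 0.4000
1 1 load 0.2667
2 2 source 0.2400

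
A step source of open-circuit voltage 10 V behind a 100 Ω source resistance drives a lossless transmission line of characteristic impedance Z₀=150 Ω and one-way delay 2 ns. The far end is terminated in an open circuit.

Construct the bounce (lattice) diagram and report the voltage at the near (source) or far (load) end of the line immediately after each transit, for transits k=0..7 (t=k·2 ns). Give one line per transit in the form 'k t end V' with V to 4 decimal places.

Γ_L=1.000000, Γ_S=-0.200000; launch V₁=10·150/250=6.000000
k=0 src: V=6.0000
k=1 load: inc=6.000000, refl=6.000000·1.000000=6.0000; V=0.000000+6.000000+6.000000=12.0000
k=2 src: inc=6.000000, refl=6.000000·-0.200000=-1.2000; V=6.000000+6.000000+-1.200000=10.8000
k=3 load: inc=-1.200000, refl=-1.200000·1.000000=-1.2000; V=12.000000+-1.200000+-1.200000=9.6000
k=4 src: inc=-1.200000, refl=-1.200000·-0.200000=0.2400; V=10.800000+-1.200000+0.240000=9.8400
k=5 load: inc=0.240000, refl=0.240000·1.000000=0.2400; V=9.600000+0.240000+0.240000=10.0800
k=6 src: inc=0.240000, refl=0.240000·-0.200000=-0.0480; V=9.840000+0.240000+-0.048000=10.0320
k=7 load: inc=-0.048000, refl=-0.048000·1.000000=-0.0480; V=10.080000+-0.048000+-0.048000=9.9840

0 0 source 6.0000
1 2 load 12.0000
2 4 source 10.8000
3 6 load 9.6000
4 8 source 9.8400
5 10 load 10.0800
6 12 source 10.0320
7 14 load 9.9840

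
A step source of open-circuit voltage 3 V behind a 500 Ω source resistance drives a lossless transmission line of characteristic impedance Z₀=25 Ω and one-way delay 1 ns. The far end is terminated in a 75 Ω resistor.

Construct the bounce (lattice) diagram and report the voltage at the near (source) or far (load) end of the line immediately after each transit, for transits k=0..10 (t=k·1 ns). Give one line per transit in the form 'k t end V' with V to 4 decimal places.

0 0 source 0.1429
1 1 load 0.2143
2 2 source 0.2789
3 3 load 0.3112
4 4 source 0.3405
5 5 load 0.3551
6 6 source 0.3683
7 7 load 0.3749
8 8 source 0.3809
9 9 load 0.3839
10 10 source 0.3866

Γ_L=0.500000, Γ_S=0.904762; launch V₁=3·25/525=0.142857
k=0 src: V=0.1429
k=1 load: inc=0.142857, refl=0.142857·0.500000=0.0714; V=0.000000+0.142857+0.071429=0.2143
k=2 src: inc=0.071429, refl=0.071429·0.904762=0.0646; V=0.142857+0.071429+0.064626=0.2789
k=3 load: inc=0.064626, refl=0.064626·0.500000=0.0323; V=0.214286+0.064626+0.032313=0.3112
k=4 src: inc=0.032313, refl=0.032313·0.904762=0.0292; V=0.278912+0.032313+0.029236=0.3405
k=5 load: inc=0.029236, refl=0.029236·0.500000=0.0146; V=0.311224+0.029236+0.014618=0.3551
k=6 src: inc=0.014618, refl=0.014618·0.904762=0.0132; V=0.340460+0.014618+0.013226=0.3683
k=7 load: inc=0.013226, refl=0.013226·0.500000=0.0066; V=0.355078+0.013226+0.006613=0.3749
k=8 src: inc=0.006613, refl=0.006613·0.904762=0.0060; V=0.368303+0.006613+0.005983=0.3809
k=9 load: inc=0.005983, refl=0.005983·0.500000=0.0030; V=0.374916+0.005983+0.002992=0.3839
k=10 src: inc=0.002992, refl=0.002992·0.904762=0.0027; V=0.380899+0.002992+0.002707=0.3866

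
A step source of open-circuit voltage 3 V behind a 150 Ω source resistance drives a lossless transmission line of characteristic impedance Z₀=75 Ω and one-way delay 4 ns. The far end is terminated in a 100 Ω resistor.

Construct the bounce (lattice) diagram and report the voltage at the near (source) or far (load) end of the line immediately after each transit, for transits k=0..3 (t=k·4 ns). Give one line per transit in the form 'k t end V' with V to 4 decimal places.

Γ_L=0.142857, Γ_S=0.333333; launch V₁=3·75/225=1.000000
k=0 src: V=1.0000
k=1 load: inc=1.000000, refl=1.000000·0.142857=0.1429; V=0.000000+1.000000+0.142857=1.1429
k=2 src: inc=0.142857, refl=0.142857·0.333333=0.0476; V=1.000000+0.142857+0.047619=1.1905
k=3 load: inc=0.047619, refl=0.047619·0.142857=0.0068; V=1.142857+0.047619+0.006803=1.1973

0 0 source 1.0000
1 4 load 1.1429
2 8 source 1.1905
3 12 load 1.1973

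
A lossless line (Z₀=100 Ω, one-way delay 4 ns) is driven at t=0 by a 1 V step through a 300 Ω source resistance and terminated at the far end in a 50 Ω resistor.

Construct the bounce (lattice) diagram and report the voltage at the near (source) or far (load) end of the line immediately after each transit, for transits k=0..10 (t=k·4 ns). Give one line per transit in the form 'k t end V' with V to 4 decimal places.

0 0 source 0.2500
1 4 load 0.1667
2 8 source 0.1250
3 12 load 0.1389
4 16 source 0.1458
5 20 load 0.1435
6 24 source 0.1424
7 28 load 0.1427
8 32 source 0.1429
9 36 load 0.1429
10 40 source 0.1428

Γ_L=-0.333333, Γ_S=0.500000; launch V₁=1·100/400=0.250000
k=0 src: V=0.2500
k=1 load: inc=0.250000, refl=0.250000·-0.333333=-0.0833; V=0.000000+0.250000+-0.083333=0.1667
k=2 src: inc=-0.083333, refl=-0.083333·0.500000=-0.0417; V=0.250000+-0.083333+-0.041667=0.1250
k=3 load: inc=-0.041667, refl=-0.041667·-0.333333=0.0139; V=0.166667+-0.041667+0.013889=0.1389
k=4 src: inc=0.013889, refl=0.013889·0.500000=0.0069; V=0.125000+0.013889+0.006944=0.1458
k=5 load: inc=0.006944, refl=0.006944·-0.333333=-0.0023; V=0.138889+0.006944+-0.002315=0.1435
k=6 src: inc=-0.002315, refl=-0.002315·0.500000=-0.0012; V=0.145833+-0.002315+-0.001157=0.1424
k=7 load: inc=-0.001157, refl=-0.001157·-0.333333=0.0004; V=0.143519+-0.001157+0.000386=0.1427
k=8 src: inc=0.000386, refl=0.000386·0.500000=0.0002; V=0.142361+0.000386+0.000193=0.1429
k=9 load: inc=0.000193, refl=0.000193·-0.333333=-0.0001; V=0.142747+0.000193+-0.000064=0.1429
k=10 src: inc=-0.000064, refl=-0.000064·0.500000=-0.0000; V=0.142940+-0.000064+-0.000032=0.1428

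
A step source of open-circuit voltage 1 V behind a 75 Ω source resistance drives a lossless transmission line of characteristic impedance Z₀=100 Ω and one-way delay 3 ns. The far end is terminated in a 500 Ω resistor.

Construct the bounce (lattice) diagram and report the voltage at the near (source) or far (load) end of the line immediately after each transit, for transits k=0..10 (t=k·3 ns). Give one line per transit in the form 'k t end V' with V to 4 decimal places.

Γ_L=0.666667, Γ_S=-0.142857; launch V₁=1·100/175=0.571429
k=0 src: V=0.5714
k=1 load: inc=0.571429, refl=0.571429·0.666667=0.3810; V=0.000000+0.571429+0.380952=0.9524
k=2 src: inc=0.380952, refl=0.380952·-0.142857=-0.0544; V=0.571429+0.380952+-0.054422=0.8980
k=3 load: inc=-0.054422, refl=-0.054422·0.666667=-0.0363; V=0.952381+-0.054422+-0.036281=0.8617
k=4 src: inc=-0.036281, refl=-0.036281·-0.142857=0.0052; V=0.897959+-0.036281+0.005183=0.8669
k=5 load: inc=0.005183, refl=0.005183·0.666667=0.0035; V=0.861678+0.005183+0.003455=0.8703
k=6 src: inc=0.003455, refl=0.003455·-0.142857=-0.0005; V=0.866861+0.003455+-0.000494=0.8698
k=7 load: inc=-0.000494, refl=-0.000494·0.666667=-0.0003; V=0.870316+-0.000494+-0.000329=0.8695
k=8 src: inc=-0.000329, refl=-0.000329·-0.142857=0.0000; V=0.869823+-0.000329+0.000047=0.8695
k=9 load: inc=0.000047, refl=0.000047·0.666667=0.0000; V=0.869494+0.000047+0.000031=0.8696
k=10 src: inc=0.000031, refl=0.000031·-0.142857=-0.0000; V=0.869541+0.000031+-0.000004=0.8696

0 0 source 0.5714
1 3 load 0.9524
2 6 source 0.8980
3 9 load 0.8617
4 12 source 0.8669
5 15 load 0.8703
6 18 source 0.8698
7 21 load 0.8695
8 24 source 0.8695
9 27 load 0.8696
10 30 source 0.8696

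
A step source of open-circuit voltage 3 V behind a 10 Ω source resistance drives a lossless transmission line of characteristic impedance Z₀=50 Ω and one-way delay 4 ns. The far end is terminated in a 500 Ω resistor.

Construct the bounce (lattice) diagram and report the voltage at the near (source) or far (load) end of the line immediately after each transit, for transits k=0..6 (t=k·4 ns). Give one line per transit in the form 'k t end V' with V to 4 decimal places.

0 0 source 2.5000
1 4 load 4.5455
2 8 source 3.1818
3 12 load 2.0661
4 16 source 2.8099
5 20 load 3.4185
6 24 source 3.0128

Γ_L=0.818182, Γ_S=-0.666667; launch V₁=3·50/60=2.500000
k=0 src: V=2.5000
k=1 load: inc=2.500000, refl=2.500000·0.818182=2.0455; V=0.000000+2.500000+2.045455=4.5455
k=2 src: inc=2.045455, refl=2.045455·-0.666667=-1.3636; V=2.500000+2.045455+-1.363636=3.1818
k=3 load: inc=-1.363636, refl=-1.363636·0.818182=-1.1157; V=4.545455+-1.363636+-1.115702=2.0661
k=4 src: inc=-1.115702, refl=-1.115702·-0.666667=0.7438; V=3.181818+-1.115702+0.743802=2.8099
k=5 load: inc=0.743802, refl=0.743802·0.818182=0.6086; V=2.066116+0.743802+0.608565=3.4185
k=6 src: inc=0.608565, refl=0.608565·-0.666667=-0.4057; V=2.809917+0.608565+-0.405710=3.0128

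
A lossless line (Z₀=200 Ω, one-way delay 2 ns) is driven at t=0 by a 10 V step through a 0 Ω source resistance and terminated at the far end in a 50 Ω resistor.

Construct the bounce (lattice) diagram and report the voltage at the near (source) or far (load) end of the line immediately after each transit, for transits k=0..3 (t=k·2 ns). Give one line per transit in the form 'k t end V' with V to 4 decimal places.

Γ_L=-0.600000, Γ_S=-1.000000; launch V₁=10·200/200=10.000000
k=0 src: V=10.0000
k=1 load: inc=10.000000, refl=10.000000·-0.600000=-6.0000; V=0.000000+10.000000+-6.000000=4.0000
k=2 src: inc=-6.000000, refl=-6.000000·-1.000000=6.0000; V=10.000000+-6.000000+6.000000=10.0000
k=3 load: inc=6.000000, refl=6.000000·-0.600000=-3.6000; V=4.000000+6.000000+-3.600000=6.4000

0 0 source 10.0000
1 2 load 4.0000
2 4 source 10.0000
3 6 load 6.4000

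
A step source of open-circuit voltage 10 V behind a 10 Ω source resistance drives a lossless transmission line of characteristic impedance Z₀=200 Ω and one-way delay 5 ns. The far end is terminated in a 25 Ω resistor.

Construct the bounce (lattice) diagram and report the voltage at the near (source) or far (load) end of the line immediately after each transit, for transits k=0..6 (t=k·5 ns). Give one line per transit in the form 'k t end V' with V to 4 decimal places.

0 0 source 9.5238
1 5 load 2.1164
2 10 source 8.8183
3 15 load 3.6057
4 20 source 8.3219
5 25 load 4.6538
6 30 source 7.9726

Γ_L=-0.777778, Γ_S=-0.904762; launch V₁=10·200/210=9.523810
k=0 src: V=9.5238
k=1 load: inc=9.523810, refl=9.523810·-0.777778=-7.4074; V=0.000000+9.523810+-7.407407=2.1164
k=2 src: inc=-7.407407, refl=-7.407407·-0.904762=6.7019; V=9.523810+-7.407407+6.701940=8.8183
k=3 load: inc=6.701940, refl=6.701940·-0.777778=-5.2126; V=2.116402+6.701940+-5.212620=3.6057
k=4 src: inc=-5.212620, refl=-5.212620·-0.904762=4.7162; V=8.818342+-5.212620+4.716180=8.3219
k=5 load: inc=4.716180, refl=4.716180·-0.777778=-3.6681; V=3.605722+4.716180+-3.668140=4.6538
k=6 src: inc=-3.668140, refl=-3.668140·-0.904762=3.3188; V=8.321902+-3.668140+3.318793=7.9726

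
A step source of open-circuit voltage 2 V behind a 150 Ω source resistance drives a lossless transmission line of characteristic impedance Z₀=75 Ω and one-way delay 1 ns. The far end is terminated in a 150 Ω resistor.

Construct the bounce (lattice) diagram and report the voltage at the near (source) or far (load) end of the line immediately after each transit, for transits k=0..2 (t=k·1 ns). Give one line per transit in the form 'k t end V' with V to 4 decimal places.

0 0 source 0.6667
1 1 load 0.8889
2 2 source 0.9630

Γ_L=0.333333, Γ_S=0.333333; launch V₁=2·75/225=0.666667
k=0 src: V=0.6667
k=1 load: inc=0.666667, refl=0.666667·0.333333=0.2222; V=0.000000+0.666667+0.222222=0.8889
k=2 src: inc=0.222222, refl=0.222222·0.333333=0.0741; V=0.666667+0.222222+0.074074=0.9630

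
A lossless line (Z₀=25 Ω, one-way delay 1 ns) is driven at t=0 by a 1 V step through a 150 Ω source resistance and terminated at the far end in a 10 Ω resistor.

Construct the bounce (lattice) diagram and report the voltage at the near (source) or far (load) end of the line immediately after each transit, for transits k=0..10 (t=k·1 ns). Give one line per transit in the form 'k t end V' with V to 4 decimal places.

0 0 source 0.1429
1 1 load 0.0816
2 2 source 0.0379
3 3 load 0.0566
4 4 source 0.0700
5 5 load 0.0643
6 6 source 0.0602
7 7 load 0.0620
8 8 source 0.0632
9 9 load 0.0627
10 10 source 0.0623

Γ_L=-0.428571, Γ_S=0.714286; launch V₁=1·25/175=0.142857
k=0 src: V=0.1429
k=1 load: inc=0.142857, refl=0.142857·-0.428571=-0.0612; V=0.000000+0.142857+-0.061224=0.0816
k=2 src: inc=-0.061224, refl=-0.061224·0.714286=-0.0437; V=0.142857+-0.061224+-0.043732=0.0379
k=3 load: inc=-0.043732, refl=-0.043732·-0.428571=0.0187; V=0.081633+-0.043732+0.018742=0.0566
k=4 src: inc=0.018742, refl=0.018742·0.714286=0.0134; V=0.037901+0.018742+0.013387=0.0700
k=5 load: inc=0.013387, refl=0.013387·-0.428571=-0.0057; V=0.056643+0.013387+-0.005737=0.0643
k=6 src: inc=-0.005737, refl=-0.005737·0.714286=-0.0041; V=0.070030+-0.005737+-0.004098=0.0602
k=7 load: inc=-0.004098, refl=-0.004098·-0.428571=0.0018; V=0.064293+-0.004098+0.001756=0.0620
k=8 src: inc=0.001756, refl=0.001756·0.714286=0.0013; V=0.060195+0.001756+0.001255=0.0632
k=9 load: inc=0.001255, refl=0.001255·-0.428571=-0.0005; V=0.061951+0.001255+-0.000538=0.0627
k=10 src: inc=-0.000538, refl=-0.000538·0.714286=-0.0004; V=0.063206+-0.000538+-0.000384=0.0623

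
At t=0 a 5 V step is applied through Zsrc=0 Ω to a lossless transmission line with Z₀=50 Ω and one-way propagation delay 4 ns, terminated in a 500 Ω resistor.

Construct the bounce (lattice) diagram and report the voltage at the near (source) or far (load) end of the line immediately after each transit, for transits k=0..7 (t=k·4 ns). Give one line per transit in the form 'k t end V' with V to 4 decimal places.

Γ_L=0.818182, Γ_S=-1.000000; launch V₁=5·50/50=5.000000
k=0 src: V=5.0000
k=1 load: inc=5.000000, refl=5.000000·0.818182=4.0909; V=0.000000+5.000000+4.090909=9.0909
k=2 src: inc=4.090909, refl=4.090909·-1.000000=-4.0909; V=5.000000+4.090909+-4.090909=5.0000
k=3 load: inc=-4.090909, refl=-4.090909·0.818182=-3.3471; V=9.090909+-4.090909+-3.347107=1.6529
k=4 src: inc=-3.347107, refl=-3.347107·-1.000000=3.3471; V=5.000000+-3.347107+3.347107=5.0000
k=5 load: inc=3.347107, refl=3.347107·0.818182=2.7385; V=1.652893+3.347107+2.738542=7.7385
k=6 src: inc=2.738542, refl=2.738542·-1.000000=-2.7385; V=5.000000+2.738542+-2.738542=5.0000
k=7 load: inc=-2.738542, refl=-2.738542·0.818182=-2.2406; V=7.738542+-2.738542+-2.240626=2.7594

0 0 source 5.0000
1 4 load 9.0909
2 8 source 5.0000
3 12 load 1.6529
4 16 source 5.0000
5 20 load 7.7385
6 24 source 5.0000
7 28 load 2.7594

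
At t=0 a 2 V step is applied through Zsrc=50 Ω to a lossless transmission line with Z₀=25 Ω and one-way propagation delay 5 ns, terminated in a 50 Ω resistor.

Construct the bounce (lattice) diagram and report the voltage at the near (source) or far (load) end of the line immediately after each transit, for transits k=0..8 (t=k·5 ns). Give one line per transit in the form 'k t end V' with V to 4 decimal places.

0 0 source 0.6667
1 5 load 0.8889
2 10 source 0.9630
3 15 load 0.9877
4 20 source 0.9959
5 25 load 0.9986
6 30 source 0.9995
7 35 load 0.9998
8 40 source 0.9999

Γ_L=0.333333, Γ_S=0.333333; launch V₁=2·25/75=0.666667
k=0 src: V=0.6667
k=1 load: inc=0.666667, refl=0.666667·0.333333=0.2222; V=0.000000+0.666667+0.222222=0.8889
k=2 src: inc=0.222222, refl=0.222222·0.333333=0.0741; V=0.666667+0.222222+0.074074=0.9630
k=3 load: inc=0.074074, refl=0.074074·0.333333=0.0247; V=0.888889+0.074074+0.024691=0.9877
k=4 src: inc=0.024691, refl=0.024691·0.333333=0.0082; V=0.962963+0.024691+0.008230=0.9959
k=5 load: inc=0.008230, refl=0.008230·0.333333=0.0027; V=0.987654+0.008230+0.002743=0.9986
k=6 src: inc=0.002743, refl=0.002743·0.333333=0.0009; V=0.995885+0.002743+0.000914=0.9995
k=7 load: inc=0.000914, refl=0.000914·0.333333=0.0003; V=0.998628+0.000914+0.000305=0.9998
k=8 src: inc=0.000305, refl=0.000305·0.333333=0.0001; V=0.999543+0.000305+0.000102=0.9999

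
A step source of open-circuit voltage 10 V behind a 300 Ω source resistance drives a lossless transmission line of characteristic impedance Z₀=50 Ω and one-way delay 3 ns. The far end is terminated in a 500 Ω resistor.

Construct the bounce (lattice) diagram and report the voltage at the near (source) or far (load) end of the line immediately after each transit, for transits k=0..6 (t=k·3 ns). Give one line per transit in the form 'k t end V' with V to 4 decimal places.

Γ_L=0.818182, Γ_S=0.714286; launch V₁=10·50/350=1.428571
k=0 src: V=1.4286
k=1 load: inc=1.428571, refl=1.428571·0.818182=1.1688; V=0.000000+1.428571+1.168831=2.5974
k=2 src: inc=1.168831, refl=1.168831·0.714286=0.8349; V=1.428571+1.168831+0.834879=3.4323
k=3 load: inc=0.834879, refl=0.834879·0.818182=0.6831; V=2.597403+0.834879+0.683083=4.1154
k=4 src: inc=0.683083, refl=0.683083·0.714286=0.4879; V=3.432282+0.683083+0.487917=4.6033
k=5 load: inc=0.487917, refl=0.487917·0.818182=0.3992; V=4.115365+0.487917+0.399204=5.0025
k=6 src: inc=0.399204, refl=0.399204·0.714286=0.2851; V=4.603282+0.399204+0.285146=5.2876

0 0 source 1.4286
1 3 load 2.5974
2 6 source 3.4323
3 9 load 4.1154
4 12 source 4.6033
5 15 load 5.0025
6 18 source 5.2876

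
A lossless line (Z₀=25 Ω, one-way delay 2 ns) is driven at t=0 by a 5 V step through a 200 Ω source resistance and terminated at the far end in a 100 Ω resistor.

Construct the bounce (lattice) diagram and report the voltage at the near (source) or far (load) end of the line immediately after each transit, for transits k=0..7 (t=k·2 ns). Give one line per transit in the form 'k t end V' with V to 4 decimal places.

0 0 source 0.5556
1 2 load 0.8889
2 4 source 1.1481
3 6 load 1.3037
4 8 source 1.4247
5 10 load 1.4973
6 12 source 1.5537
7 14 load 1.5876

Γ_L=0.600000, Γ_S=0.777778; launch V₁=5·25/225=0.555556
k=0 src: V=0.5556
k=1 load: inc=0.555556, refl=0.555556·0.600000=0.3333; V=0.000000+0.555556+0.333333=0.8889
k=2 src: inc=0.333333, refl=0.333333·0.777778=0.2593; V=0.555556+0.333333+0.259259=1.1481
k=3 load: inc=0.259259, refl=0.259259·0.600000=0.1556; V=0.888889+0.259259+0.155556=1.3037
k=4 src: inc=0.155556, refl=0.155556·0.777778=0.1210; V=1.148148+0.155556+0.120988=1.4247
k=5 load: inc=0.120988, refl=0.120988·0.600000=0.0726; V=1.303704+0.120988+0.072593=1.4973
k=6 src: inc=0.072593, refl=0.072593·0.777778=0.0565; V=1.424691+0.072593+0.056461=1.5537
k=7 load: inc=0.056461, refl=0.056461·0.600000=0.0339; V=1.497284+0.056461+0.033877=1.5876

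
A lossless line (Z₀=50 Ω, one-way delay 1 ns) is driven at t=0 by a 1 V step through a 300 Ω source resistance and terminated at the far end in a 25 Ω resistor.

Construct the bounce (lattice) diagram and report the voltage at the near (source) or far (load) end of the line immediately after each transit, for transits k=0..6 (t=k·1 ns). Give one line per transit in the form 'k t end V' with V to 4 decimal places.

Γ_L=-0.333333, Γ_S=0.714286; launch V₁=1·50/350=0.142857
k=0 src: V=0.1429
k=1 load: inc=0.142857, refl=0.142857·-0.333333=-0.0476; V=0.000000+0.142857+-0.047619=0.0952
k=2 src: inc=-0.047619, refl=-0.047619·0.714286=-0.0340; V=0.142857+-0.047619+-0.034014=0.0612
k=3 load: inc=-0.034014, refl=-0.034014·-0.333333=0.0113; V=0.095238+-0.034014+0.011338=0.0726
k=4 src: inc=0.011338, refl=0.011338·0.714286=0.0081; V=0.061224+0.011338+0.008098=0.0807
k=5 load: inc=0.008098, refl=0.008098·-0.333333=-0.0027; V=0.072562+0.008098+-0.002699=0.0780
k=6 src: inc=-0.002699, refl=-0.002699·0.714286=-0.0019; V=0.080661+-0.002699+-0.001928=0.0760

0 0 source 0.1429
1 1 load 0.0952
2 2 source 0.0612
3 3 load 0.0726
4 4 source 0.0807
5 5 load 0.0780
6 6 source 0.0760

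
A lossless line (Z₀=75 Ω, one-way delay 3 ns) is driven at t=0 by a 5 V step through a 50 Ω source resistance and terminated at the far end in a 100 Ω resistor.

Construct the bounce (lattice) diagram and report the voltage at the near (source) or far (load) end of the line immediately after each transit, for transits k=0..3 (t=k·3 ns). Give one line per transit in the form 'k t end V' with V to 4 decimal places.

0 0 source 3.0000
1 3 load 3.4286
2 6 source 3.3429
3 9 load 3.3306

Γ_L=0.142857, Γ_S=-0.200000; launch V₁=5·75/125=3.000000
k=0 src: V=3.0000
k=1 load: inc=3.000000, refl=3.000000·0.142857=0.4286; V=0.000000+3.000000+0.428571=3.4286
k=2 src: inc=0.428571, refl=0.428571·-0.200000=-0.0857; V=3.000000+0.428571+-0.085714=3.3429
k=3 load: inc=-0.085714, refl=-0.085714·0.142857=-0.0122; V=3.428571+-0.085714+-0.012245=3.3306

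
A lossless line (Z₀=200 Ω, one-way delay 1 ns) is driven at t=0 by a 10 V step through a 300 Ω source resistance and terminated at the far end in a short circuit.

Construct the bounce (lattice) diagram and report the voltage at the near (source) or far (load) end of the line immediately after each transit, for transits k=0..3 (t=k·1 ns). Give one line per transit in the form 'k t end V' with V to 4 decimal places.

Γ_L=-1.000000, Γ_S=0.200000; launch V₁=10·200/500=4.000000
k=0 src: V=4.0000
k=1 load: inc=4.000000, refl=4.000000·-1.000000=-4.0000; V=0.000000+4.000000+-4.000000=0.0000
k=2 src: inc=-4.000000, refl=-4.000000·0.200000=-0.8000; V=4.000000+-4.000000+-0.800000=-0.8000
k=3 load: inc=-0.800000, refl=-0.800000·-1.000000=0.8000; V=0.000000+-0.800000+0.800000=0.0000

0 0 source 4.0000
1 1 load 0.0000
2 2 source -0.8000
3 3 load 0.0000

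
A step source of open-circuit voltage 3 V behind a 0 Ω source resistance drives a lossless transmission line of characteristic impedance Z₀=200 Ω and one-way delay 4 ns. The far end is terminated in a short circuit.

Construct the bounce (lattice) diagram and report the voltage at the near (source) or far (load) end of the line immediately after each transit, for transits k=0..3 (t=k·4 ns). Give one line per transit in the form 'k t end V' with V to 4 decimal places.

Γ_L=-1.000000, Γ_S=-1.000000; launch V₁=3·200/200=3.000000
k=0 src: V=3.0000
k=1 load: inc=3.000000, refl=3.000000·-1.000000=-3.0000; V=0.000000+3.000000+-3.000000=0.0000
k=2 src: inc=-3.000000, refl=-3.000000·-1.000000=3.0000; V=3.000000+-3.000000+3.000000=3.0000
k=3 load: inc=3.000000, refl=3.000000·-1.000000=-3.0000; V=0.000000+3.000000+-3.000000=0.0000

0 0 source 3.0000
1 4 load 0.0000
2 8 source 3.0000
3 12 load 0.0000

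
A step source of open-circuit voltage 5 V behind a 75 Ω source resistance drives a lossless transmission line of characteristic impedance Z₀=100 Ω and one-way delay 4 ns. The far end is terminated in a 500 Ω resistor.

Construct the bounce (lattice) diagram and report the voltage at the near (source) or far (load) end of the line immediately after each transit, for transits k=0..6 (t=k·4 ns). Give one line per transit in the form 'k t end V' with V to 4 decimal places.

0 0 source 2.8571
1 4 load 4.7619
2 8 source 4.4898
3 12 load 4.3084
4 16 source 4.3343
5 20 load 4.3516
6 24 source 4.3491

Γ_L=0.666667, Γ_S=-0.142857; launch V₁=5·100/175=2.857143
k=0 src: V=2.8571
k=1 load: inc=2.857143, refl=2.857143·0.666667=1.9048; V=0.000000+2.857143+1.904762=4.7619
k=2 src: inc=1.904762, refl=1.904762·-0.142857=-0.2721; V=2.857143+1.904762+-0.272109=4.4898
k=3 load: inc=-0.272109, refl=-0.272109·0.666667=-0.1814; V=4.761905+-0.272109+-0.181406=4.3084
k=4 src: inc=-0.181406, refl=-0.181406·-0.142857=0.0259; V=4.489796+-0.181406+0.025915=4.3343
k=5 load: inc=0.025915, refl=0.025915·0.666667=0.0173; V=4.308390+0.025915+0.017277=4.3516
k=6 src: inc=0.017277, refl=0.017277·-0.142857=-0.0025; V=4.334305+0.017277+-0.002468=4.3491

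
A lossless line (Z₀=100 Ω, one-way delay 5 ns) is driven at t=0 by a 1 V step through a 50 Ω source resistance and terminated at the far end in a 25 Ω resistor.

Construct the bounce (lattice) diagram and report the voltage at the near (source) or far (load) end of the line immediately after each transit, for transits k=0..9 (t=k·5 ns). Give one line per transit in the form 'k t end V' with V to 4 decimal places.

0 0 source 0.6667
1 5 load 0.2667
2 10 source 0.4000
3 15 load 0.3200
4 20 source 0.3467
5 25 load 0.3307
6 30 source 0.3360
7 35 load 0.3328
8 40 source 0.3339
9 45 load 0.3332

Γ_L=-0.600000, Γ_S=-0.333333; launch V₁=1·100/150=0.666667
k=0 src: V=0.6667
k=1 load: inc=0.666667, refl=0.666667·-0.600000=-0.4000; V=0.000000+0.666667+-0.400000=0.2667
k=2 src: inc=-0.400000, refl=-0.400000·-0.333333=0.1333; V=0.666667+-0.400000+0.133333=0.4000
k=3 load: inc=0.133333, refl=0.133333·-0.600000=-0.0800; V=0.266667+0.133333+-0.080000=0.3200
k=4 src: inc=-0.080000, refl=-0.080000·-0.333333=0.0267; V=0.400000+-0.080000+0.026667=0.3467
k=5 load: inc=0.026667, refl=0.026667·-0.600000=-0.0160; V=0.320000+0.026667+-0.016000=0.3307
k=6 src: inc=-0.016000, refl=-0.016000·-0.333333=0.0053; V=0.346667+-0.016000+0.005333=0.3360
k=7 load: inc=0.005333, refl=0.005333·-0.600000=-0.0032; V=0.330667+0.005333+-0.003200=0.3328
k=8 src: inc=-0.003200, refl=-0.003200·-0.333333=0.0011; V=0.336000+-0.003200+0.001067=0.3339
k=9 load: inc=0.001067, refl=0.001067·-0.600000=-0.0006; V=0.332800+0.001067+-0.000640=0.3332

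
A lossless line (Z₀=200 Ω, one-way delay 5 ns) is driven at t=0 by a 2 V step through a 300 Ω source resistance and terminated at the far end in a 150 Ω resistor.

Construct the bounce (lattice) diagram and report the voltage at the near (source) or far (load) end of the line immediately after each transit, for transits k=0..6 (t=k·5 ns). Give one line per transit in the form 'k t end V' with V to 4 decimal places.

0 0 source 0.8000
1 5 load 0.6857
2 10 source 0.6629
3 15 load 0.6661
4 20 source 0.6668
5 25 load 0.6667
6 30 source 0.6667

Γ_L=-0.142857, Γ_S=0.200000; launch V₁=2·200/500=0.800000
k=0 src: V=0.8000
k=1 load: inc=0.800000, refl=0.800000·-0.142857=-0.1143; V=0.000000+0.800000+-0.114286=0.6857
k=2 src: inc=-0.114286, refl=-0.114286·0.200000=-0.0229; V=0.800000+-0.114286+-0.022857=0.6629
k=3 load: inc=-0.022857, refl=-0.022857·-0.142857=0.0033; V=0.685714+-0.022857+0.003265=0.6661
k=4 src: inc=0.003265, refl=0.003265·0.200000=0.0007; V=0.662857+0.003265+0.000653=0.6668
k=5 load: inc=0.000653, refl=0.000653·-0.142857=-0.0001; V=0.666122+0.000653+-0.000093=0.6667
k=6 src: inc=-0.000093, refl=-0.000093·0.200000=-0.0000; V=0.666776+-0.000093+-0.000019=0.6667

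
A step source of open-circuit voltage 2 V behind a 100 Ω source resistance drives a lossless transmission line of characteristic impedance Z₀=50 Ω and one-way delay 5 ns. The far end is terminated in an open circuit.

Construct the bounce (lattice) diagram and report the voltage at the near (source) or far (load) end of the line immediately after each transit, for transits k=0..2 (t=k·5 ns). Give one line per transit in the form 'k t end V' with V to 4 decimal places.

Γ_L=1.000000, Γ_S=0.333333; launch V₁=2·50/150=0.666667
k=0 src: V=0.6667
k=1 load: inc=0.666667, refl=0.666667·1.000000=0.6667; V=0.000000+0.666667+0.666667=1.3333
k=2 src: inc=0.666667, refl=0.666667·0.333333=0.2222; V=0.666667+0.666667+0.222222=1.5556

0 0 source 0.6667
1 5 load 1.3333
2 10 source 1.5556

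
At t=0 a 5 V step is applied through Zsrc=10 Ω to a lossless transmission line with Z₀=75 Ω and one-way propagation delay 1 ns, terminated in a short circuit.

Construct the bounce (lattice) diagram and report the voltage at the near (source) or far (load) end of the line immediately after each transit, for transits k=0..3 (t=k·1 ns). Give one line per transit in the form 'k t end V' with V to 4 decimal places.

Γ_L=-1.000000, Γ_S=-0.764706; launch V₁=5·75/85=4.411765
k=0 src: V=4.4118
k=1 load: inc=4.411765, refl=4.411765·-1.000000=-4.4118; V=0.000000+4.411765+-4.411765=0.0000
k=2 src: inc=-4.411765, refl=-4.411765·-0.764706=3.3737; V=4.411765+-4.411765+3.373702=3.3737
k=3 load: inc=3.373702, refl=3.373702·-1.000000=-3.3737; V=0.000000+3.373702+-3.373702=0.0000

0 0 source 4.4118
1 1 load 0.0000
2 2 source 3.3737
3 3 load 0.0000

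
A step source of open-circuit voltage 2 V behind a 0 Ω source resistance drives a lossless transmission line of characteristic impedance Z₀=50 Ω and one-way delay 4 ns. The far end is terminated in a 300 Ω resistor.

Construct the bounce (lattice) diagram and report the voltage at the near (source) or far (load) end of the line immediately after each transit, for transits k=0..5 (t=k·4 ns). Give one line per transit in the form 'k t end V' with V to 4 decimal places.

0 0 source 2.0000
1 4 load 3.4286
2 8 source 2.0000
3 12 load 0.9796
4 16 source 2.0000
5 20 load 2.7289

Γ_L=0.714286, Γ_S=-1.000000; launch V₁=2·50/50=2.000000
k=0 src: V=2.0000
k=1 load: inc=2.000000, refl=2.000000·0.714286=1.4286; V=0.000000+2.000000+1.428571=3.4286
k=2 src: inc=1.428571, refl=1.428571·-1.000000=-1.4286; V=2.000000+1.428571+-1.428571=2.0000
k=3 load: inc=-1.428571, refl=-1.428571·0.714286=-1.0204; V=3.428571+-1.428571+-1.020408=0.9796
k=4 src: inc=-1.020408, refl=-1.020408·-1.000000=1.0204; V=2.000000+-1.020408+1.020408=2.0000
k=5 load: inc=1.020408, refl=1.020408·0.714286=0.7289; V=0.979592+1.020408+0.728863=2.7289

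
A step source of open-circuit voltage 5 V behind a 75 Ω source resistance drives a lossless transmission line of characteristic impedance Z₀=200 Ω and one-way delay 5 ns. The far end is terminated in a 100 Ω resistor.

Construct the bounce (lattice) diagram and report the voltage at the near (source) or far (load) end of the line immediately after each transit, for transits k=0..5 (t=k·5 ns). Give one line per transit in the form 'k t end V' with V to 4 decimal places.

Γ_L=-0.333333, Γ_S=-0.454545; launch V₁=5·200/275=3.636364
k=0 src: V=3.6364
k=1 load: inc=3.636364, refl=3.636364·-0.333333=-1.2121; V=0.000000+3.636364+-1.212121=2.4242
k=2 src: inc=-1.212121, refl=-1.212121·-0.454545=0.5510; V=3.636364+-1.212121+0.550964=2.9752
k=3 load: inc=0.550964, refl=0.550964·-0.333333=-0.1837; V=2.424242+0.550964+-0.183655=2.7916
k=4 src: inc=-0.183655, refl=-0.183655·-0.454545=0.0835; V=2.975207+-0.183655+0.083479=2.8750
k=5 load: inc=0.083479, refl=0.083479·-0.333333=-0.0278; V=2.791552+0.083479+-0.027826=2.8472

0 0 source 3.6364
1 5 load 2.4242
2 10 source 2.9752
3 15 load 2.7916
4 20 source 2.8750
5 25 load 2.8472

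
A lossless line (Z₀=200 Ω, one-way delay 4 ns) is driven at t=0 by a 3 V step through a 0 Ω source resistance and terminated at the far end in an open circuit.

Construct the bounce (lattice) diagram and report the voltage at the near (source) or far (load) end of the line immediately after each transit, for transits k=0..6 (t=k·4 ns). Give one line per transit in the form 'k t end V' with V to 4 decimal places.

0 0 source 3.0000
1 4 load 6.0000
2 8 source 3.0000
3 12 load 0.0000
4 16 source 3.0000
5 20 load 6.0000
6 24 source 3.0000

Γ_L=1.000000, Γ_S=-1.000000; launch V₁=3·200/200=3.000000
k=0 src: V=3.0000
k=1 load: inc=3.000000, refl=3.000000·1.000000=3.0000; V=0.000000+3.000000+3.000000=6.0000
k=2 src: inc=3.000000, refl=3.000000·-1.000000=-3.0000; V=3.000000+3.000000+-3.000000=3.0000
k=3 load: inc=-3.000000, refl=-3.000000·1.000000=-3.0000; V=6.000000+-3.000000+-3.000000=0.0000
k=4 src: inc=-3.000000, refl=-3.000000·-1.000000=3.0000; V=3.000000+-3.000000+3.000000=3.0000
k=5 load: inc=3.000000, refl=3.000000·1.000000=3.0000; V=0.000000+3.000000+3.000000=6.0000
k=6 src: inc=3.000000, refl=3.000000·-1.000000=-3.0000; V=3.000000+3.000000+-3.000000=3.0000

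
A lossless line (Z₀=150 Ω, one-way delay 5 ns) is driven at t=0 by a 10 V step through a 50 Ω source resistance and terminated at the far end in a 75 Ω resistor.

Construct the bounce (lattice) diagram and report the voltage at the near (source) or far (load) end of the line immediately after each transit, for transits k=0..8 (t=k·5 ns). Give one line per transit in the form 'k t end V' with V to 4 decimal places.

0 0 source 7.5000
1 5 load 5.0000
2 10 source 6.2500
3 15 load 5.8333
4 20 source 6.0417
5 25 load 5.9722
6 30 source 6.0069
7 35 load 5.9954
8 40 source 6.0012

Γ_L=-0.333333, Γ_S=-0.500000; launch V₁=10·150/200=7.500000
k=0 src: V=7.5000
k=1 load: inc=7.500000, refl=7.500000·-0.333333=-2.5000; V=0.000000+7.500000+-2.500000=5.0000
k=2 src: inc=-2.500000, refl=-2.500000·-0.500000=1.2500; V=7.500000+-2.500000+1.250000=6.2500
k=3 load: inc=1.250000, refl=1.250000·-0.333333=-0.4167; V=5.000000+1.250000+-0.416667=5.8333
k=4 src: inc=-0.416667, refl=-0.416667·-0.500000=0.2083; V=6.250000+-0.416667+0.208333=6.0417
k=5 load: inc=0.208333, refl=0.208333·-0.333333=-0.0694; V=5.833333+0.208333+-0.069444=5.9722
k=6 src: inc=-0.069444, refl=-0.069444·-0.500000=0.0347; V=6.041667+-0.069444+0.034722=6.0069
k=7 load: inc=0.034722, refl=0.034722·-0.333333=-0.0116; V=5.972222+0.034722+-0.011574=5.9954
k=8 src: inc=-0.011574, refl=-0.011574·-0.500000=0.0058; V=6.006944+-0.011574+0.005787=6.0012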